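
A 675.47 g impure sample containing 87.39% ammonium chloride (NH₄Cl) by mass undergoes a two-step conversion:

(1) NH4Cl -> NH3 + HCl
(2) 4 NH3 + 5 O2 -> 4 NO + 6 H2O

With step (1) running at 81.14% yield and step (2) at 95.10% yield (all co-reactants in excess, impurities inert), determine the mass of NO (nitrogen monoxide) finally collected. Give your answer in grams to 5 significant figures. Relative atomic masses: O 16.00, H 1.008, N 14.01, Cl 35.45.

Pure NH4Cl = 675.47 × 0.8739 = 590.293 g.
M(NH4Cl) = 14.01 + 4(1.008) + 35.45 = 53.492 g/mol.
M(NO) = 14.01 + 16.00 = 30.01 g/mol.
n(NH4Cl) = 590.293 / 53.492 = 11.0352 mol.
Step 1 (NH4Cl:NH3 = 1:1): theoretical n(NH3) = 11.0352 mol; at 81.14% yield, n(NH3) = 8.95394 mol.
Step 2 (NH3:NO = 4:4): theoretical n(NO) = 8.95394 mol, so theoretical mass = 8.95394 × 30.01 = 268.708 g.
At 95.10% yield, actual mass of NO = 268.708 × 0.9510 = 255.541 g.

255.54 g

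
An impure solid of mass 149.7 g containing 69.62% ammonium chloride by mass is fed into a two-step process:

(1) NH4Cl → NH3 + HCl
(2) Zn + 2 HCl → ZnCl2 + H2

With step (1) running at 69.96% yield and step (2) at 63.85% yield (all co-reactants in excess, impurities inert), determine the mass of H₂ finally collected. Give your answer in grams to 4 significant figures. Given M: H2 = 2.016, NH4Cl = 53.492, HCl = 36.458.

0.8773 g

Pure NH4Cl = 149.7 × 0.6962 = 104.22 g.
n(NH4Cl) = 104.22 / 53.492 = 1.9484 mol.
Step 1 (NH4Cl:HCl = 1:1): theoretical n(HCl) = 1.9484 mol; at 69.96% yield, n(HCl) = 1.3631 mol.
Step 2 (HCl:H2 = 2:1): theoretical n(H2) = 0.68153 mol, so theoretical mass = 0.68153 × 2.016 = 1.3740 g.
At 63.85% yield, actual mass of H2 = 1.3740 × 0.6385 = 0.87728 g.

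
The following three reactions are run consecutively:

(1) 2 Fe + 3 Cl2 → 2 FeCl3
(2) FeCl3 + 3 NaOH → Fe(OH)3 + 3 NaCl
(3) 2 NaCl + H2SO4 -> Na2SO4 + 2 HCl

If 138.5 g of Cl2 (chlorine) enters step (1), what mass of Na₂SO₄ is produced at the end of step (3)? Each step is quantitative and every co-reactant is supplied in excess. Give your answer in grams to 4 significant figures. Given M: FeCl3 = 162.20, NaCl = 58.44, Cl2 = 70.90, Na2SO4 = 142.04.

n(Cl2) = 138.5 / 70.90 = 1.9535 mol.
Reaction (1): Cl2→FeCl3 ratio 3:2 ⇒ n(FeCl3) = 1.3023 mol.
Reaction (2): FeCl3→NaCl ratio 1:3 ⇒ n(NaCl) = 3.9069 mol.
Reaction (3): NaCl→Na2SO4 ratio 2:1 ⇒ n(Na2SO4) = 1.9535 mol.
Mass of Na2SO4 = 1.9535 × 142.04 = 277.47 g.

277.5 g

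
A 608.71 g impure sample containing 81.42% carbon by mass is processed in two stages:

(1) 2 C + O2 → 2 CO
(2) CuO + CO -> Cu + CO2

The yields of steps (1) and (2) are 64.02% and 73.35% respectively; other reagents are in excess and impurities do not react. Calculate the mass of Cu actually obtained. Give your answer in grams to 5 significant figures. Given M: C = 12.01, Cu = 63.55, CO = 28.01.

1231.5 g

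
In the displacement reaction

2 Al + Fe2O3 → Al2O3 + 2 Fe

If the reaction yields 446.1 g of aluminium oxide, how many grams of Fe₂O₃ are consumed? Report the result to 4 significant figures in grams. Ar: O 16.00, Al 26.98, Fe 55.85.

M(Al2O3) = 2(26.98) + 3(16.00) = 101.96 g/mol.
M(Fe2O3) = 2(55.85) + 3(16.00) = 159.70 g/mol.
n(Al2O3) = 446.10 g / 101.96 g/mol = 4.3752 mol.
From the equation the Al2O3:Fe2O3 mole ratio is 1:1, so n(Fe2O3) = 4.3752 × 1/1 = 4.3752 mol.
Mass of Fe2O3 = 4.3752 mol × 159.70 g/mol = 698.73 g.

698.7 g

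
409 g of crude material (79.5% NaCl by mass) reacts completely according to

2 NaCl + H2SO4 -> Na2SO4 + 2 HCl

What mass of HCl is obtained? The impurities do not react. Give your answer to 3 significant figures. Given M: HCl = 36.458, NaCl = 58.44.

Mass of pure NaCl = 409 g × 0.795 = 325.2 g.
n(NaCl) = 325.2 g / 58.44 g/mol = 5.564 mol.
From the equation the NaCl:HCl mole ratio is 2:2, so n(HCl) = 5.564 × 2/2 = 5.564 mol.
Mass of HCl = 5.564 mol × 36.458 g/mol = 202.8 g.

203 g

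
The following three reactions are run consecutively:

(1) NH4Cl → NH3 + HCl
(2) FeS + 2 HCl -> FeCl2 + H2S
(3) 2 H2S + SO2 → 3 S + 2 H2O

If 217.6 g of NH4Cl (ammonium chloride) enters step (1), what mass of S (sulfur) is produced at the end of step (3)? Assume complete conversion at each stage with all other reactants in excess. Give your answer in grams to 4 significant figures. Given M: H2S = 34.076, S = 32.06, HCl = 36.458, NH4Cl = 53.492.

n(NH4Cl) = 217.6 / 53.492 = 4.0679 mol.
Reaction (1): NH4Cl→HCl ratio 1:1 ⇒ n(HCl) = 4.0679 mol.
Reaction (2): HCl→H2S ratio 2:1 ⇒ n(H2S) = 2.0339 mol.
Reaction (3): H2S→S ratio 2:3 ⇒ n(S) = 3.0509 mol.
Mass of S = 3.0509 × 32.06 = 97.813 g.

97.81 g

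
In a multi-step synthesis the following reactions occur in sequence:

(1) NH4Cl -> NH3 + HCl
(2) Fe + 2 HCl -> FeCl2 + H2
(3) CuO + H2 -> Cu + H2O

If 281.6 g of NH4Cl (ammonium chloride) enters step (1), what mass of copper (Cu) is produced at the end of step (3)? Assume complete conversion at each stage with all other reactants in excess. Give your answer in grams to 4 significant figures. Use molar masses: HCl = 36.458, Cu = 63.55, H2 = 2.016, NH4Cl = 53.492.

n(NH4Cl) = 281.6 / 53.492 = 5.2643 mol.
Reaction (1): NH4Cl→HCl ratio 1:1 ⇒ n(HCl) = 5.2643 mol.
Reaction (2): HCl→H2 ratio 2:1 ⇒ n(H2) = 2.6322 mol.
Reaction (3): H2→Cu ratio 1:1 ⇒ n(Cu) = 2.6322 mol.
Mass of Cu = 2.6322 × 63.55 = 167.27 g.

167.3 g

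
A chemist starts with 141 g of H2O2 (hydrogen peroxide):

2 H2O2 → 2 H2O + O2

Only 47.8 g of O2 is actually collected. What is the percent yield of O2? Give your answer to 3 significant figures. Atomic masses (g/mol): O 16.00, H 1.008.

M(H2O2) = 2(1.008) + 2(16.00) = 34.016 g/mol.
M(O2) = 2(16.00) = 32.00 g/mol.
n(H2O2) = 141.0 g / 34.016 g/mol = 4.145 mol.
From the equation the H2O2:O2 mole ratio is 2:1, so n(O2) = 4.145 × 1/2 = 2.073 mol.
Mass of O2 = 2.073 mol × 32.00 g/mol = 66.32 g.
This is the theoretical yield. Percent yield = 47.8 g / 66.32 g × 100% = 72.07%.

72.1 %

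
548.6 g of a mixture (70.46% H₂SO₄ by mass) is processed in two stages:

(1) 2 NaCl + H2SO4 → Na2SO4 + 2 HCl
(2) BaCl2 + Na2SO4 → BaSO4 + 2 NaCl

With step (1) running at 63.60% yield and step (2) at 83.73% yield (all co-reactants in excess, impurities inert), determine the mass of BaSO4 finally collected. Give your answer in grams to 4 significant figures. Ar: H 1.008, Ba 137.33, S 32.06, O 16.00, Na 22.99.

Pure H2SO4 = 548.6 × 0.7046 = 386.54 g.
M(H2SO4) = 2(1.008) + 32.06 + 4(16.00) = 98.076 g/mol.
M(BaSO4) = 137.33 + 32.06 + 4(16.00) = 233.39 g/mol.
n(H2SO4) = 386.54 / 98.076 = 3.9413 mol.
Step 1 (H2SO4:Na2SO4 = 1:1): theoretical n(Na2SO4) = 3.9413 mol; at 63.60% yield, n(Na2SO4) = 2.5066 mol.
Step 2 (Na2SO4:BaSO4 = 1:1): theoretical n(BaSO4) = 2.5066 mol, so theoretical mass = 2.5066 × 233.39 = 585.03 g.
At 83.73% yield, actual mass of BaSO4 = 585.03 × 0.8373 = 489.84 g.

489.8 g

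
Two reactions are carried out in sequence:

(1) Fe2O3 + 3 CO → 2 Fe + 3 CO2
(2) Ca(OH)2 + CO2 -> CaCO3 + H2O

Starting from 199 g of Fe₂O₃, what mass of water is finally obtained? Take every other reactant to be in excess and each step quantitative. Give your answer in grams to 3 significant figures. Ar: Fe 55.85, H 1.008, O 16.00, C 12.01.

M(Fe2O3) = 2(55.85) + 3(16.00) = 159.70 g/mol.
M(H2O) = 2(1.008) + 16.00 = 18.016 g/mol.
n(Fe2O3) = 199.0 / 159.70 = 1.246 mol.
Step 1 gives a 1:3 ratio of Fe2O3 to CO2, so n(CO2) = 3.738 mol.
In step 2 the CO2:H2O ratio is 1:1, so n(H2O) = 3.738 mol.
Mass of H2O = 3.738 × 18.016 = 67.35 g.

67.3 g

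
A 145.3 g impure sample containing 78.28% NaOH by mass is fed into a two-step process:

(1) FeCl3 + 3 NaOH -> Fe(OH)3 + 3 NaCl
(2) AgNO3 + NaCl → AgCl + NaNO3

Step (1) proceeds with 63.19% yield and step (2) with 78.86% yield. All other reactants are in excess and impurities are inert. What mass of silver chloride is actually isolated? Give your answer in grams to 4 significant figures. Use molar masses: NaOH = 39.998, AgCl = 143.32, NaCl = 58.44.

Pure NaOH = 145.3 × 0.7828 = 113.74 g.
n(NaOH) = 113.74 / 39.998 = 2.8437 mol.
Step 1 (NaOH:NaCl = 3:3): theoretical n(NaCl) = 2.8437 mol; at 63.19% yield, n(NaCl) = 1.7969 mol.
Step 2 (NaCl:AgCl = 1:1): theoretical n(AgCl) = 1.7969 mol, so theoretical mass = 1.7969 × 143.32 = 257.53 g.
At 78.86% yield, actual mass of AgCl = 257.53 × 0.7886 = 203.09 g.

203.1 g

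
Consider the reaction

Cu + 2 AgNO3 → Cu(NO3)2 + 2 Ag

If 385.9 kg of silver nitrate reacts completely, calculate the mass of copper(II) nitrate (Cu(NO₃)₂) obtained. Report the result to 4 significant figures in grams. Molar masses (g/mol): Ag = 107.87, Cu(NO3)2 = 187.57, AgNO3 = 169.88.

213000 g

Convert: 385.9 kg = 385900 g.
n(AgNO3) = 385900 g / 169.88 g/mol = 2271.6 mol.
From the equation the AgNO3:Cu(NO3)2 mole ratio is 2:1, so n(Cu(NO3)2) = 2271.6 × 1/2 = 1135.8 mol.
Mass of Cu(NO3)2 = 1135.8 mol × 187.57 g/mol = 213040 g.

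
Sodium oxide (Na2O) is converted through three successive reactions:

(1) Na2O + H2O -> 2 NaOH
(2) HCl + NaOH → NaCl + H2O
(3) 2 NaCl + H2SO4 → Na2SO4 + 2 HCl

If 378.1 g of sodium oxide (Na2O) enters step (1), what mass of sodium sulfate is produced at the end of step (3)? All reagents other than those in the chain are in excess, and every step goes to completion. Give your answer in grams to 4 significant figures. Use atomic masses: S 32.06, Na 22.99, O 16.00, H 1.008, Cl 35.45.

866.5 g

M(Na2O) = 2(22.99) + 16.00 = 61.98 g/mol.
M(Na2SO4) = 2(22.99) + 32.06 + 4(16.00) = 142.04 g/mol.
n(Na2O) = 378.1 / 61.98 = 6.1004 mol.
Reaction (1): Na2O→NaOH ratio 1:2 ⇒ n(NaOH) = 12.201 mol.
Reaction (2): NaOH→NaCl ratio 1:1 ⇒ n(NaCl) = 12.201 mol.
Reaction (3): NaCl→Na2SO4 ratio 2:1 ⇒ n(Na2SO4) = 6.1004 mol.
Mass of Na2SO4 = 6.1004 × 142.04 = 866.49 g.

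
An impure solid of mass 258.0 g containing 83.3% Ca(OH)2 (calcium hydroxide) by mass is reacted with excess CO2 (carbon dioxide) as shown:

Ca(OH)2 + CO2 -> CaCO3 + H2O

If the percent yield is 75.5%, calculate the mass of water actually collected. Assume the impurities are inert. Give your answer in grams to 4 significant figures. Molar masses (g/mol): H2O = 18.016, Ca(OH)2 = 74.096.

39.45 g

Pure Ca(OH)2 available = 258.0 g × 0.833 = 214.91 g.
n(Ca(OH)2) = 214.91 g / 74.096 g/mol = 2.9005 mol.
From the equation the Ca(OH)2:H2O mole ratio is 1:1, so n(H2O) = 2.9005 × 1/1 = 2.9005 mol.
Mass of H2O = 2.9005 mol × 18.016 g/mol = 52.255 g.
Actual mass collected = 52.255 g × 0.755 = 39.453 g.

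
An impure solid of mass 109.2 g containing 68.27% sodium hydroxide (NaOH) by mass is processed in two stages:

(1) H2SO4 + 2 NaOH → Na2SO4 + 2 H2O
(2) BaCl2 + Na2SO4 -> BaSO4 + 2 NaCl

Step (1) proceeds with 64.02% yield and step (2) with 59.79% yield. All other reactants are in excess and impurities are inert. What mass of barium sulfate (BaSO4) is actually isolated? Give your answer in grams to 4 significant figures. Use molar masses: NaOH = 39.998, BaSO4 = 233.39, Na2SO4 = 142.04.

83.26 g

Pure NaOH = 109.2 × 0.6827 = 74.551 g.
n(NaOH) = 74.551 / 39.998 = 1.8639 mol.
Step 1 (NaOH:Na2SO4 = 2:1): theoretical n(Na2SO4) = 0.93193 mol; at 64.02% yield, n(Na2SO4) = 0.59662 mol.
Step 2 (Na2SO4:BaSO4 = 1:1): theoretical n(BaSO4) = 0.59662 mol, so theoretical mass = 0.59662 × 233.39 = 139.25 g.
At 59.79% yield, actual mass of BaSO4 = 139.25 × 0.5979 = 83.255 g.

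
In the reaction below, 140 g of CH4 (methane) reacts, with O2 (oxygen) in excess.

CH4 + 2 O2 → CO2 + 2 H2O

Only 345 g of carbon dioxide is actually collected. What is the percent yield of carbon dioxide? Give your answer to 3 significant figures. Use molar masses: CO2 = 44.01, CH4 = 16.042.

n(CH4) = 140.0 g / 16.042 g/mol = 8.727 mol.
From the equation the CH4:CO2 mole ratio is 1:1, so n(CO2) = 8.727 × 1/1 = 8.727 mol.
Mass of CO2 = 8.727 mol × 44.01 g/mol = 384.1 g.
This is the theoretical yield. Percent yield = 345 g / 384.1 g × 100% = 89.83%.

89.8 %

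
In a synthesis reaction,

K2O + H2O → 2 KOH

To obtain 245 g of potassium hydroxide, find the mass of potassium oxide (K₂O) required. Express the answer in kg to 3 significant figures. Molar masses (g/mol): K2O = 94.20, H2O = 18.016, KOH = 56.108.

n(KOH) = 245.0 g / 56.108 g/mol = 4.367 mol.
From the equation the KOH:K2O mole ratio is 2:1, so n(K2O) = 4.367 × 1/2 = 2.183 mol.
Mass of K2O = 2.183 mol × 94.20 g/mol = 205.7 g.
Converting to kg: 205.7 g = 0.206 kg.

0.206 kg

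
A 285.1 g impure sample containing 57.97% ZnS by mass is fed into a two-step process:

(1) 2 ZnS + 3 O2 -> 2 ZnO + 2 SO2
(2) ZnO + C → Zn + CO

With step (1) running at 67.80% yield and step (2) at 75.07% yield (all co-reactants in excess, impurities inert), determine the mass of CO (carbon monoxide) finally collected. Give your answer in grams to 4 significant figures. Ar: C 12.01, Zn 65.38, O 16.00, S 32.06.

24.18 g

Pure ZnS = 285.1 × 0.5797 = 165.27 g.
M(ZnS) = 65.38 + 32.06 = 97.44 g/mol.
M(CO) = 12.01 + 16.00 = 28.01 g/mol.
n(ZnS) = 165.27 / 97.44 = 1.6961 mol.
Step 1 (ZnS:ZnO = 2:2): theoretical n(ZnO) = 1.6961 mol; at 67.80% yield, n(ZnO) = 1.1500 mol.
Step 2 (ZnO:CO = 1:1): theoretical n(CO) = 1.1500 mol, so theoretical mass = 1.1500 × 28.01 = 32.211 g.
At 75.07% yield, actual mass of CO = 32.211 × 0.7507 = 24.181 g.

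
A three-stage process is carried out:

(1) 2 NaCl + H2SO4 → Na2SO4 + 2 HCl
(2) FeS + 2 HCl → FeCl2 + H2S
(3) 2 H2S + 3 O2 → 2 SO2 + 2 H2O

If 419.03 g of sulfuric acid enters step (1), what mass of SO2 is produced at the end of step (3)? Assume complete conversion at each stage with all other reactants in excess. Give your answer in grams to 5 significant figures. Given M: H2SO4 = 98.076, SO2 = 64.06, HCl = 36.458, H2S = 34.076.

n(H2SO4) = 419.03 / 98.076 = 4.27250 mol.
Reaction (1): H2SO4→HCl ratio 1:2 ⇒ n(HCl) = 8.54501 mol.
Reaction (2): HCl→H2S ratio 2:1 ⇒ n(H2S) = 4.27250 mol.
Reaction (3): H2S→SO2 ratio 2:2 ⇒ n(SO2) = 4.27250 mol.
Mass of SO2 = 4.27250 × 64.06 = 273.697 g.

273.70 g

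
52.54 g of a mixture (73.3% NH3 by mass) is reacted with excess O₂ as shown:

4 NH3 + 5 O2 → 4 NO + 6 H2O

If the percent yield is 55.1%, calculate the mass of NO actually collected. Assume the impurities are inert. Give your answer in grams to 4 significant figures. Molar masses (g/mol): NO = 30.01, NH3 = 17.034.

37.38 g

Pure NH3 available = 52.54 g × 0.733 = 38.512 g.
n(NH3) = 38.512 g / 17.034 g/mol = 2.2609 mol.
From the equation the NH3:NO mole ratio is 4:4, so n(NO) = 2.2609 × 4/4 = 2.2609 mol.
Mass of NO = 2.2609 mol × 30.01 g/mol = 67.849 g.
Actual mass collected = 67.849 g × 0.551 = 37.385 g.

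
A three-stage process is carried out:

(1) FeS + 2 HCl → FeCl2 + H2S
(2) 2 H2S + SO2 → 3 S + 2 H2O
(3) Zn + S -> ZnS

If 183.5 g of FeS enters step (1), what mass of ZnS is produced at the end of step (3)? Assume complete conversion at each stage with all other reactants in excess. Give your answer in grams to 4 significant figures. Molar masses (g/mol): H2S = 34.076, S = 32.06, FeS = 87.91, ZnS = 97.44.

n(FeS) = 183.5 / 87.91 = 2.0874 mol.
Reaction (1): FeS→H2S ratio 1:1 ⇒ n(H2S) = 2.0874 mol.
Reaction (2): H2S→S ratio 2:3 ⇒ n(S) = 3.1310 mol.
Reaction (3): S→ZnS ratio 1:1 ⇒ n(ZnS) = 3.1310 mol.
Mass of ZnS = 3.1310 × 97.44 = 305.09 g.

305.1 g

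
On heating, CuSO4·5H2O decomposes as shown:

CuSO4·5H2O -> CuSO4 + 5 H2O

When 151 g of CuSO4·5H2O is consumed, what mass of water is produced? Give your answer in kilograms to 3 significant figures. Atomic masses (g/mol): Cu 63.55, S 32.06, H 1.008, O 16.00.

0.0545 kg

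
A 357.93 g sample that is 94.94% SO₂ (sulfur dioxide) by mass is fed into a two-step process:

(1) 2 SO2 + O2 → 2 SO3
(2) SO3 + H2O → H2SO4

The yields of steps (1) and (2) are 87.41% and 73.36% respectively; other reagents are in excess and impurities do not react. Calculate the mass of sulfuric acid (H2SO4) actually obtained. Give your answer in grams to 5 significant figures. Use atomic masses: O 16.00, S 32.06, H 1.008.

Pure SO2 = 357.93 × 0.9494 = 339.819 g.
M(SO2) = 32.06 + 2(16.00) = 64.06 g/mol.
M(H2SO4) = 2(1.008) + 32.06 + 4(16.00) = 98.076 g/mol.
n(SO2) = 339.819 / 64.06 = 5.30469 mol.
Step 1 (SO2:SO3 = 2:2): theoretical n(SO3) = 5.30469 mol; at 87.41% yield, n(SO3) = 4.63683 mol.
Step 2 (SO3:H2SO4 = 1:1): theoretical n(H2SO4) = 4.63683 mol, so theoretical mass = 4.63683 × 98.076 = 454.762 g.
At 73.36% yield, actual mass of H2SO4 = 454.762 × 0.7336 = 333.613 g.

333.61 g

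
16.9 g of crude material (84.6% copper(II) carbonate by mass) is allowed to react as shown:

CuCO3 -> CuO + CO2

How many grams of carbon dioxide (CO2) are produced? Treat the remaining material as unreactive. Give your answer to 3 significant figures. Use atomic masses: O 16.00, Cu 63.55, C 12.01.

Mass of pure CuCO3 = 16.9 g × 0.846 = 14.30 g.
M(CuCO3) = 63.55 + 12.01 + 3(16.00) = 123.56 g/mol.
M(CO2) = 12.01 + 2(16.00) = 44.01 g/mol.
n(CuCO3) = 14.30 g / 123.56 g/mol = 0.1157 mol.
From the equation the CuCO3:CO2 mole ratio is 1:1, so n(CO2) = 0.1157 × 1/1 = 0.1157 mol.
Mass of CO2 = 0.1157 mol × 44.01 g/mol = 5.092 g.

5.09 g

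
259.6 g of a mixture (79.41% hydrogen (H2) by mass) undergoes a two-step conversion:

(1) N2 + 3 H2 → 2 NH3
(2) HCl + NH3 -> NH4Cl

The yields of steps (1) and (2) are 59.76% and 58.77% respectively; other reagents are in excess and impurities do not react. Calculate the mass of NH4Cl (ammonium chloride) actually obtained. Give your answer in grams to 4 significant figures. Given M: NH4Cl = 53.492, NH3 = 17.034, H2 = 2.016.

Pure H2 = 259.6 × 0.7941 = 206.15 g.
n(H2) = 206.15 / 2.016 = 102.26 mol.
Step 1 (H2:NH3 = 3:2): theoretical n(NH3) = 68.171 mol; at 59.76% yield, n(NH3) = 40.739 mol.
Step 2 (NH3:NH4Cl = 1:1): theoretical n(NH4Cl) = 40.739 mol, so theoretical mass = 40.739 × 53.492 = 2179.2 g.
At 58.77% yield, actual mass of NH4Cl = 2179.2 × 0.5877 = 1280.7 g.

1281 g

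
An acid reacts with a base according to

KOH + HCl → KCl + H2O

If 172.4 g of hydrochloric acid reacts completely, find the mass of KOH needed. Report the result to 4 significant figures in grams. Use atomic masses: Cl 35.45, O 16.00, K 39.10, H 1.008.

M(HCl) = 1.008 + 35.45 = 36.458 g/mol.
M(KOH) = 39.10 + 16.00 + 1.008 = 56.108 g/mol.
n(HCl) = 172.40 g / 36.458 g/mol = 4.7287 mol.
From the equation the HCl:KOH mole ratio is 1:1, so n(KOH) = 4.7287 × 1/1 = 4.7287 mol.
Mass of KOH = 4.7287 mol × 56.108 g/mol = 265.32 g.

265.3 g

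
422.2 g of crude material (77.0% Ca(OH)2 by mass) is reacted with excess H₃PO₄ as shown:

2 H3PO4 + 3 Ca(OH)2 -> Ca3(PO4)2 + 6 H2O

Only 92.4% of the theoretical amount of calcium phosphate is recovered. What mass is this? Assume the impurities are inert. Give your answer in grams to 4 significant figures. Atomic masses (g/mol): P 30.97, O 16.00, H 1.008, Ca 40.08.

419.2 g

Pure Ca(OH)2 available = 422.2 g × 0.770 = 325.09 g.
M(Ca(OH)2) = 40.08 + 2(16.00) + 2(1.008) = 74.096 g/mol.
M(Ca3(PO4)2) = 3(40.08) + 2(30.97) + 8(16.00) = 310.18 g/mol.
n(Ca(OH)2) = 325.09 g / 74.096 g/mol = 4.3875 mol.
From the equation the Ca(OH)2:Ca3(PO4)2 mole ratio is 3:1, so n(Ca3(PO4)2) = 4.3875 × 1/3 = 1.4625 mol.
Mass of Ca3(PO4)2 = 1.4625 mol × 310.18 g/mol = 453.64 g.
Actual mass collected = 453.64 g × 0.924 = 419.16 g.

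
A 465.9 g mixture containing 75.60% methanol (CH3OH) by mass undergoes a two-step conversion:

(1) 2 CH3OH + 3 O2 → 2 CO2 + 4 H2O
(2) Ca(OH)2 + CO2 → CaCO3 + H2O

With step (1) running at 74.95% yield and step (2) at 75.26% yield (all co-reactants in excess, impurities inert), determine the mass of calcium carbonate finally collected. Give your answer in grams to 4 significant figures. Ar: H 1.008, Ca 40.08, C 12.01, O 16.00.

620.6 g

Pure CH3OH = 465.9 × 0.7560 = 352.22 g.
M(CH3OH) = 12.01 + 4(1.008) + 16.00 = 32.042 g/mol.
M(CaCO3) = 40.08 + 12.01 + 3(16.00) = 100.09 g/mol.
n(CH3OH) = 352.22 / 32.042 = 10.992 mol.
Step 1 (CH3OH:CO2 = 2:2): theoretical n(CO2) = 10.992 mol; at 74.95% yield, n(CO2) = 8.2388 mol.
Step 2 (CO2:CaCO3 = 1:1): theoretical n(CaCO3) = 8.2388 mol, so theoretical mass = 8.2388 × 100.09 = 824.63 g.
At 75.26% yield, actual mass of CaCO3 = 824.63 × 0.7526 = 620.61 g.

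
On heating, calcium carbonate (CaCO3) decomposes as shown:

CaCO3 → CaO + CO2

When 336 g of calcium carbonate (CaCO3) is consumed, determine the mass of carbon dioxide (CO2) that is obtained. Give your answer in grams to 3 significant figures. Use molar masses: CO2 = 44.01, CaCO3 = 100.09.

148 g

n(CaCO3) = 336.0 g / 100.09 g/mol = 3.357 mol.
From the equation the CaCO3:CO2 mole ratio is 1:1, so n(CO2) = 3.357 × 1/1 = 3.357 mol.
Mass of CO2 = 3.357 mol × 44.01 g/mol = 147.7 g.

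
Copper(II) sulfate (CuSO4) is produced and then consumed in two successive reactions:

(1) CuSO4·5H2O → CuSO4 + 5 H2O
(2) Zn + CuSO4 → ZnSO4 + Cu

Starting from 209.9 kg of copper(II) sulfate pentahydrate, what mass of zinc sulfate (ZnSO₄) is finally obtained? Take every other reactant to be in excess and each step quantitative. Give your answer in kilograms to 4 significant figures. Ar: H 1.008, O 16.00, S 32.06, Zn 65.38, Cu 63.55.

135.7 kg

M(CuSO4·5H2O) = 63.55 + 32.06 + 9(16.00) + 10(1.008) = 249.69 g/mol.
M(ZnSO4) = 65.38 + 32.06 + 4(16.00) = 161.44 g/mol.
209.9 kg = 209900 g.
n(CuSO4·5H2O) = 209900 / 249.69 = 840.64 mol.
Step 1 gives a 1:1 ratio of CuSO4·5H2O to CuSO4, so n(CuSO4) = 840.64 mol.
In step 2 the CuSO4:ZnSO4 ratio is 1:1, so n(ZnSO4) = 840.64 mol.
Mass of ZnSO4 = 840.64 × 161.44 = 135710 g = 135.7 kg.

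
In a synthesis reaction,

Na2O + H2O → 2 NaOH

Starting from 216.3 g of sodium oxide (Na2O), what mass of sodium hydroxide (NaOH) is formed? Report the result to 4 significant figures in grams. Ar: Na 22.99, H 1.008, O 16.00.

279.2 g

M(Na2O) = 2(22.99) + 16.00 = 61.98 g/mol.
M(NaOH) = 22.99 + 16.00 + 1.008 = 39.998 g/mol.
n(Na2O) = 216.30 g / 61.98 g/mol = 3.4898 mol.
From the equation the Na2O:NaOH mole ratio is 1:2, so n(NaOH) = 3.4898 × 2/1 = 6.9797 mol.
Mass of NaOH = 6.9797 mol × 39.998 g/mol = 279.17 g.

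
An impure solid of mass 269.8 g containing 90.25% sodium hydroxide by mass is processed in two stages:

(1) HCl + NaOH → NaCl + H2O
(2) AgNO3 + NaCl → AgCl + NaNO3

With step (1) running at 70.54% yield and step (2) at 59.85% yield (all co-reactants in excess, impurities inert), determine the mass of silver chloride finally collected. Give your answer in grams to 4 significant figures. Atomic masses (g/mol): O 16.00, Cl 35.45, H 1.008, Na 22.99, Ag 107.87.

368.3 g

Pure NaOH = 269.8 × 0.9025 = 243.49 g.
M(NaOH) = 22.99 + 16.00 + 1.008 = 39.998 g/mol.
M(AgCl) = 107.87 + 35.45 = 143.32 g/mol.
n(NaOH) = 243.49 / 39.998 = 6.0877 mol.
Step 1 (NaOH:NaCl = 1:1): theoretical n(NaCl) = 6.0877 mol; at 70.54% yield, n(NaCl) = 4.2942 mol.
Step 2 (NaCl:AgCl = 1:1): theoretical n(AgCl) = 4.2942 mol, so theoretical mass = 4.2942 × 143.32 = 615.45 g.
At 59.85% yield, actual mass of AgCl = 615.45 × 0.5985 = 368.35 g.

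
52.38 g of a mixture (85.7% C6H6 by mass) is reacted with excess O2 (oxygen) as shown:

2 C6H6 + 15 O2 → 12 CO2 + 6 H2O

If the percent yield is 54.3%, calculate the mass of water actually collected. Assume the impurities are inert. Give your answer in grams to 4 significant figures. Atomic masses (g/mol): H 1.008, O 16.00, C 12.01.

16.87 g

Pure C6H6 available = 52.38 g × 0.857 = 44.890 g.
M(C6H6) = 6(12.01) + 6(1.008) = 78.108 g/mol.
M(H2O) = 2(1.008) + 16.00 = 18.016 g/mol.
n(C6H6) = 44.890 g / 78.108 g/mol = 0.57471 mol.
From the equation the C6H6:H2O mole ratio is 2:6, so n(H2O) = 0.57471 × 6/2 = 1.7241 mol.
Mass of H2O = 1.7241 mol × 18.016 g/mol = 31.062 g.
Actual mass collected = 31.062 g × 0.543 = 16.867 g.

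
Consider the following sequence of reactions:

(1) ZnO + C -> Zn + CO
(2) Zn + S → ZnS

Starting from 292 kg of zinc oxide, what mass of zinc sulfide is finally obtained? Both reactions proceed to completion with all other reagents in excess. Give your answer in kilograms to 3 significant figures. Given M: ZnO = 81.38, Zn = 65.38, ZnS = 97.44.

350 kg

292 kg = 292000 g.
n(ZnO) = 292000 / 81.38 = 3588 mol.
Step 1 gives a 1:1 ratio of ZnO to Zn, so n(Zn) = 3588 mol.
In step 2 the Zn:ZnS ratio is 1:1, so n(ZnS) = 3588 mol.
Mass of ZnS = 3588 × 97.44 = 349600 g = 350 kg.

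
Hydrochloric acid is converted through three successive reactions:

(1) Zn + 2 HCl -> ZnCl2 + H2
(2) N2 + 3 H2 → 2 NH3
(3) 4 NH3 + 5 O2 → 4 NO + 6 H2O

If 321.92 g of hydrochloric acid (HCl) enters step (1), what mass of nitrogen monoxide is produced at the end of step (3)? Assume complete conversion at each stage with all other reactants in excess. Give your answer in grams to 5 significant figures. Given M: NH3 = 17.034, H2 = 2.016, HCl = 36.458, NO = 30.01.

88.328 g

n(HCl) = 321.92 / 36.458 = 8.82989 mol.
Reaction (1): HCl→H2 ratio 2:1 ⇒ n(H2) = 4.41494 mol.
Reaction (2): H2→NH3 ratio 3:2 ⇒ n(NH3) = 2.94330 mol.
Reaction (3): NH3→NO ratio 4:4 ⇒ n(NO) = 2.94330 mol.
Mass of NO = 2.94330 × 30.01 = 88.3283 g.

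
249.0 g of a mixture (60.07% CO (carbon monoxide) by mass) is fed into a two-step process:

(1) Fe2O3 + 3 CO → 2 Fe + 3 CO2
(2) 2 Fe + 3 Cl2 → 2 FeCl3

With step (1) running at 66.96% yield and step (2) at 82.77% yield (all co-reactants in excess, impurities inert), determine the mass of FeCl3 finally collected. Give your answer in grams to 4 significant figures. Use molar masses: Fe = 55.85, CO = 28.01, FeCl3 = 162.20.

Pure CO = 249.0 × 0.6007 = 149.57 g.
n(CO) = 149.57 / 28.01 = 5.3400 mol.
Step 1 (CO:Fe = 3:2): theoretical n(Fe) = 3.5600 mol; at 66.96% yield, n(Fe) = 2.3838 mol.
Step 2 (Fe:FeCl3 = 2:2): theoretical n(FeCl3) = 2.3838 mol, so theoretical mass = 2.3838 × 162.20 = 386.65 g.
At 82.77% yield, actual mass of FeCl3 = 386.65 × 0.8277 = 320.03 g.

320.0 g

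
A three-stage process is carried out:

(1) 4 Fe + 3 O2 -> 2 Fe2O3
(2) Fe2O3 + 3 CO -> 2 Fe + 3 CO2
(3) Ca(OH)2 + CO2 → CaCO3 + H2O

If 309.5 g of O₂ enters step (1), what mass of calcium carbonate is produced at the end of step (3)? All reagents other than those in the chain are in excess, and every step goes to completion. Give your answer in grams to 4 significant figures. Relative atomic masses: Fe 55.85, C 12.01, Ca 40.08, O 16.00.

1936 g

M(O2) = 2(16.00) = 32.00 g/mol.
M(CaCO3) = 40.08 + 12.01 + 3(16.00) = 100.09 g/mol.
n(O2) = 309.5 / 32.00 = 9.6719 mol.
Reaction (1): O2→Fe2O3 ratio 3:2 ⇒ n(Fe2O3) = 6.4479 mol.
Reaction (2): Fe2O3→CO2 ratio 1:3 ⇒ n(CO2) = 19.344 mol.
Reaction (3): CO2→CaCO3 ratio 1:1 ⇒ n(CaCO3) = 19.344 mol.
Mass of CaCO3 = 19.344 × 100.09 = 1936.1 g.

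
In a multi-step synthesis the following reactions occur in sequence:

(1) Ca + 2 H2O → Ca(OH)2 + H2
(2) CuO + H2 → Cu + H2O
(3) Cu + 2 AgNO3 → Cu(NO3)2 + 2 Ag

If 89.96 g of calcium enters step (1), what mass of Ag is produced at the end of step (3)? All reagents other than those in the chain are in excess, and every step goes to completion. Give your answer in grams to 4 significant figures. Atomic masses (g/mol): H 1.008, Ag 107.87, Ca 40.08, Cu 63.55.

M(Ca) = 40.08 g/mol.
M(Ag) = 107.87 g/mol.
n(Ca) = 89.96 / 40.08 = 2.2445 mol.
Reaction (1): Ca→H2 ratio 1:1 ⇒ n(H2) = 2.2445 mol.
Reaction (2): H2→Cu ratio 1:1 ⇒ n(Cu) = 2.2445 mol.
Reaction (3): Cu→Ag ratio 1:2 ⇒ n(Ag) = 4.4890 mol.
Mass of Ag = 4.4890 × 107.87 = 484.23 g.

484.2 g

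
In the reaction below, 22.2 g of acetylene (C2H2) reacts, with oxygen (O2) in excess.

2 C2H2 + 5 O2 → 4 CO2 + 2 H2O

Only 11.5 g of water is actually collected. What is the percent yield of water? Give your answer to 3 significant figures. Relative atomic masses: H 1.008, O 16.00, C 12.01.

74.9 %

M(C2H2) = 2(12.01) + 2(1.008) = 26.036 g/mol.
M(H2O) = 2(1.008) + 16.00 = 18.016 g/mol.
n(C2H2) = 22.20 g / 26.036 g/mol = 0.8527 mol.
From the equation the C2H2:H2O mole ratio is 2:2, so n(H2O) = 0.8527 × 2/2 = 0.8527 mol.
Mass of H2O = 0.8527 mol × 18.016 g/mol = 15.36 g.
This is the theoretical yield. Percent yield = 11.5 g / 15.36 g × 100% = 74.86%.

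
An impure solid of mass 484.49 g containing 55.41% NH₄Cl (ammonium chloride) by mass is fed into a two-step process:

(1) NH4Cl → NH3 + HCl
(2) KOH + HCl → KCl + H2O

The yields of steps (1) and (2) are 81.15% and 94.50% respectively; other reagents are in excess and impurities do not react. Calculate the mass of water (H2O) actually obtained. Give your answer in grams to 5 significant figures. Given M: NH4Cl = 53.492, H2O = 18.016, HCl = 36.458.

Pure NH4Cl = 484.49 × 0.5541 = 268.456 g.
n(NH4Cl) = 268.456 / 53.492 = 5.01862 mol.
Step 1 (NH4Cl:HCl = 1:1): theoretical n(HCl) = 5.01862 mol; at 81.15% yield, n(HCl) = 4.07261 mol.
Step 2 (HCl:H2O = 1:1): theoretical n(H2O) = 4.07261 mol, so theoretical mass = 4.07261 × 18.016 = 73.3721 g.
At 94.50% yield, actual mass of H2O = 73.3721 × 0.9450 = 69.3366 g.

69.337 g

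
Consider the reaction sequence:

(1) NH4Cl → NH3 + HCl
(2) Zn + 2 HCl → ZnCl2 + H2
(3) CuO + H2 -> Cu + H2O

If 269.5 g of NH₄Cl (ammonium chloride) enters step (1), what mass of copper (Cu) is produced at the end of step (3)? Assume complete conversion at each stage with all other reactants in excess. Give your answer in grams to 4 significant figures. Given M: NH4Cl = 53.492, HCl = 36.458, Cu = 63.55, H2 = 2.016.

n(NH4Cl) = 269.5 / 53.492 = 5.0381 mol.
Reaction (1): NH4Cl→HCl ratio 1:1 ⇒ n(HCl) = 5.0381 mol.
Reaction (2): HCl→H2 ratio 2:1 ⇒ n(H2) = 2.5191 mol.
Reaction (3): H2→Cu ratio 1:1 ⇒ n(Cu) = 2.5191 mol.
Mass of Cu = 2.5191 × 63.55 = 160.09 g.

160.1 g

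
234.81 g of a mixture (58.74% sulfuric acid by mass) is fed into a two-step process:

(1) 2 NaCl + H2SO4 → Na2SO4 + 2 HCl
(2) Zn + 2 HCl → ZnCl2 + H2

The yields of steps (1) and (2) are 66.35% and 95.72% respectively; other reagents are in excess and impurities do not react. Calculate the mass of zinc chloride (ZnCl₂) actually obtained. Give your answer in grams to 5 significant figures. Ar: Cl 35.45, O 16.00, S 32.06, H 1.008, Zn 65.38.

Pure H2SO4 = 234.81 × 0.5874 = 137.927 g.
M(H2SO4) = 2(1.008) + 32.06 + 4(16.00) = 98.076 g/mol.
M(ZnCl2) = 65.38 + 2(35.45) = 136.28 g/mol.
n(H2SO4) = 137.927 / 98.076 = 1.40633 mol.
Step 1 (H2SO4:HCl = 1:2): theoretical n(HCl) = 2.81266 mol; at 66.35% yield, n(HCl) = 1.86620 mol.
Step 2 (HCl:ZnCl2 = 2:1): theoretical n(ZnCl2) = 0.933101 mol, so theoretical mass = 0.933101 × 136.28 = 127.163 g.
At 95.72% yield, actual mass of ZnCl2 = 127.163 × 0.9572 = 121.720 g.

121.72 g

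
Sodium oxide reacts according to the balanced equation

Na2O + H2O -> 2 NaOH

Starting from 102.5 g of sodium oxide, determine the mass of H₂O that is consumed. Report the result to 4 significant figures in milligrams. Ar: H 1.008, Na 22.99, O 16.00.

29790 mg

M(Na2O) = 2(22.99) + 16.00 = 61.98 g/mol.
M(H2O) = 2(1.008) + 16.00 = 18.016 g/mol.
n(Na2O) = 102.50 g / 61.98 g/mol = 1.6538 mol.
From the equation the Na2O:H2O mole ratio is 1:1, so n(H2O) = 1.6538 × 1/1 = 1.6538 mol.
Mass of H2O = 1.6538 mol × 18.016 g/mol = 29.794 g.
Converting to mg: 29.794 g = 29790 mg.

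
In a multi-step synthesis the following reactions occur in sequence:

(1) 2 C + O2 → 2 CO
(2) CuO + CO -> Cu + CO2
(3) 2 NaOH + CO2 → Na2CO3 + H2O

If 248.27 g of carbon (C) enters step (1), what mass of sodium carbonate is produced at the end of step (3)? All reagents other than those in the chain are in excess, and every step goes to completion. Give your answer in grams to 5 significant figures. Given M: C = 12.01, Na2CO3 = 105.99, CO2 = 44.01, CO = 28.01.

2191.0 g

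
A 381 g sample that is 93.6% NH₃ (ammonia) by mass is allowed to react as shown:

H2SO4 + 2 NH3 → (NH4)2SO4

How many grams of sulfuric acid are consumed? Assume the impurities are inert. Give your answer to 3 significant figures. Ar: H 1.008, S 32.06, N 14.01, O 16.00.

1030 g

Mass of pure NH3 = 381 g × 0.936 = 356.6 g.
M(NH3) = 14.01 + 3(1.008) = 17.034 g/mol.
M(H2SO4) = 2(1.008) + 32.06 + 4(16.00) = 98.076 g/mol.
n(NH3) = 356.6 g / 17.034 g/mol = 20.94 mol.
From the equation the NH3:H2SO4 mole ratio is 2:1, so n(H2SO4) = 20.94 × 1/2 = 10.47 mol.
Mass of H2SO4 = 10.47 mol × 98.076 g/mol = 1027 g.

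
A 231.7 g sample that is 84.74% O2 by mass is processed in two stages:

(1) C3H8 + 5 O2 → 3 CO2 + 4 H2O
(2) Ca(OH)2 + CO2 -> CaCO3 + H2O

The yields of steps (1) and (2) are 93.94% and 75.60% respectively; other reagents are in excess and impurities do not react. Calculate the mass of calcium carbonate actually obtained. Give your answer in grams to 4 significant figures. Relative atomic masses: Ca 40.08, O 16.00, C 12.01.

Pure O2 = 231.7 × 0.8474 = 196.34 g.
M(O2) = 2(16.00) = 32.00 g/mol.
M(CaCO3) = 40.08 + 12.01 + 3(16.00) = 100.09 g/mol.
n(O2) = 196.34 / 32.00 = 6.1357 mol.
Step 1 (O2:CO2 = 5:3): theoretical n(CO2) = 3.6814 mol; at 93.94% yield, n(CO2) = 3.4583 mol.
Step 2 (CO2:CaCO3 = 1:1): theoretical n(CaCO3) = 3.4583 mol, so theoretical mass = 3.4583 × 100.09 = 346.14 g.
At 75.60% yield, actual mass of CaCO3 = 346.14 × 0.7560 = 261.68 g.

261.7 g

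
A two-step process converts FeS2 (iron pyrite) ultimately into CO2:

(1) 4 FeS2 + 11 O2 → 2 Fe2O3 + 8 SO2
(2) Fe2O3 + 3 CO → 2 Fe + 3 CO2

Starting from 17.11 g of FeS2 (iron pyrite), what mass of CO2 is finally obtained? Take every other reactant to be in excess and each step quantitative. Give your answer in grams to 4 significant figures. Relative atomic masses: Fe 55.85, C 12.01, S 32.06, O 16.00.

9.415 g

M(FeS2) = 55.85 + 2(32.06) = 119.97 g/mol.
M(CO2) = 12.01 + 2(16.00) = 44.01 g/mol.
n(FeS2) = 17.110 / 119.97 = 0.14262 mol.
Step 1 gives a 4:2 ratio of FeS2 to Fe2O3, so n(Fe2O3) = 0.071309 mol.
In step 2 the Fe2O3:CO2 ratio is 1:3, so n(CO2) = 0.21393 mol.
Mass of CO2 = 0.21393 × 44.01 = 9.4150 g.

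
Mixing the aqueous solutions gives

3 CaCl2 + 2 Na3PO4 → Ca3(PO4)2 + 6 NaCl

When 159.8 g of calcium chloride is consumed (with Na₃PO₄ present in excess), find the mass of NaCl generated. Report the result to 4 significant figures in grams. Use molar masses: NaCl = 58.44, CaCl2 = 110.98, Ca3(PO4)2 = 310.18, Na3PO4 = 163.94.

168.3 g

n(CaCl2) = 159.80 g / 110.98 g/mol = 1.4399 mol.
From the equation the CaCl2:NaCl mole ratio is 3:6, so n(NaCl) = 1.4399 × 6/3 = 2.8798 mol.
Mass of NaCl = 2.8798 mol × 58.44 g/mol = 168.30 g.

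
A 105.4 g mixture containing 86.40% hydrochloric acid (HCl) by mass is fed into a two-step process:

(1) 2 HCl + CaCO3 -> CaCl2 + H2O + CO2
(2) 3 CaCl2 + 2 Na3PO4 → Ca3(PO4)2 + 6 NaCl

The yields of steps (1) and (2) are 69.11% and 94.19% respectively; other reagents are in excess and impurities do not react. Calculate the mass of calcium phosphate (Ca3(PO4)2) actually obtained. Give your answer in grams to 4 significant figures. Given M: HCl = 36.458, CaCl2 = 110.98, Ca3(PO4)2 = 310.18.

Pure HCl = 105.4 × 0.8640 = 91.066 g.
n(HCl) = 91.066 / 36.458 = 2.4978 mol.
Step 1 (HCl:CaCl2 = 2:1): theoretical n(CaCl2) = 1.2489 mol; at 69.11% yield, n(CaCl2) = 0.86312 mol.
Step 2 (CaCl2:Ca3(PO4)2 = 3:1): theoretical n(Ca3(PO4)2) = 0.28771 mol, so theoretical mass = 0.28771 × 310.18 = 89.241 g.
At 94.19% yield, actual mass of Ca3(PO4)2 = 89.241 × 0.9419 = 84.056 g.

84.06 g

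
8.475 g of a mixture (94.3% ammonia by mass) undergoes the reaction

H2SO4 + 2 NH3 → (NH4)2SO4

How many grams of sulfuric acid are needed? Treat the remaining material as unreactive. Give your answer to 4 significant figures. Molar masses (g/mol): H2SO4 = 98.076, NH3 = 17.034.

Mass of pure NH3 = 8.475 g × 0.943 = 7.9919 g.
n(NH3) = 7.9919 g / 17.034 g/mol = 0.46917 mol.
From the equation the NH3:H2SO4 mole ratio is 2:1, so n(H2SO4) = 0.46917 × 1/2 = 0.23459 mol.
Mass of H2SO4 = 0.23459 mol × 98.076 g/mol = 23.007 g.

23.01 g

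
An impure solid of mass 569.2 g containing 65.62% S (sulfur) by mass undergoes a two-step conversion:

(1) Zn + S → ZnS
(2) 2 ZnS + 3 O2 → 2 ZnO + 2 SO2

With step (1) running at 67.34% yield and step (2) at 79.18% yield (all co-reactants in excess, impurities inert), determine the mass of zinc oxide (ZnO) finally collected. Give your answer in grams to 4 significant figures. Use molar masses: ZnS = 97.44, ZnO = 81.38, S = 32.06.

505.5 g

Pure S = 569.2 × 0.6562 = 373.51 g.
n(S) = 373.51 / 32.06 = 11.650 mol.
Step 1 (S:ZnS = 1:1): theoretical n(ZnS) = 11.650 mol; at 67.34% yield, n(ZnS) = 7.8453 mol.
Step 2 (ZnS:ZnO = 2:2): theoretical n(ZnO) = 7.8453 mol, so theoretical mass = 7.8453 × 81.38 = 638.45 g.
At 79.18% yield, actual mass of ZnO = 638.45 × 0.7918 = 505.53 g.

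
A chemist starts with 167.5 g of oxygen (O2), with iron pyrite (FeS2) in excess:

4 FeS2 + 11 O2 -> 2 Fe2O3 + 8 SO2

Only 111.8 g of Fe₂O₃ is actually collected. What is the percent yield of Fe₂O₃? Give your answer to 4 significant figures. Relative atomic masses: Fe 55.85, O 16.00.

73.56 %

M(O2) = 2(16.00) = 32.00 g/mol.
M(Fe2O3) = 2(55.85) + 3(16.00) = 159.70 g/mol.
n(O2) = 167.50 g / 32.00 g/mol = 5.2344 mol.
From the equation the O2:Fe2O3 mole ratio is 11:2, so n(Fe2O3) = 5.2344 × 2/11 = 0.95170 mol.
Mass of Fe2O3 = 0.95170 mol × 159.70 g/mol = 151.99 g.
This is the theoretical yield. Percent yield = 111.8 g / 151.99 g × 100% = 73.559%.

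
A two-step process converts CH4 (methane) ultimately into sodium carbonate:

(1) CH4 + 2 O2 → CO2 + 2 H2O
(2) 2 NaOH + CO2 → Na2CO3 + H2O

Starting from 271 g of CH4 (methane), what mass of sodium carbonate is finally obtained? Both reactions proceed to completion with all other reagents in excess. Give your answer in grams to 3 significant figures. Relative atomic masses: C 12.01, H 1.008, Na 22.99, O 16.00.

1790 g

M(CH4) = 12.01 + 4(1.008) = 16.042 g/mol.
M(Na2CO3) = 2(22.99) + 12.01 + 3(16.00) = 105.99 g/mol.
n(CH4) = 271.0 / 16.042 = 16.89 mol.
Step 1 gives a 1:1 ratio of CH4 to CO2, so n(CO2) = 16.89 mol.
In step 2 the CO2:Na2CO3 ratio is 1:1, so n(Na2CO3) = 16.89 mol.
Mass of Na2CO3 = 16.89 × 105.99 = 1791 g.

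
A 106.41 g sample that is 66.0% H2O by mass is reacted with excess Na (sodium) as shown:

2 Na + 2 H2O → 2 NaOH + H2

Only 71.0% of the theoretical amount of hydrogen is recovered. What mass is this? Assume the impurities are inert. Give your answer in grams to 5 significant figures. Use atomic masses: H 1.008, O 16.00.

2.7899 g

Pure H2O available = 106.41 g × 0.660 = 70.2306 g.
M(H2O) = 2(1.008) + 16.00 = 18.016 g/mol.
M(H2) = 2(1.008) = 2.016 g/mol.
n(H2O) = 70.2306 g / 18.016 g/mol = 3.89823 mol.
From the equation the H2O:H2 mole ratio is 2:1, so n(H2) = 3.89823 × 1/2 = 1.94912 mol.
Mass of H2 = 1.94912 mol × 2.016 g/mol = 3.92942 g.
Actual mass collected = 3.92942 g × 0.710 = 2.78989 g.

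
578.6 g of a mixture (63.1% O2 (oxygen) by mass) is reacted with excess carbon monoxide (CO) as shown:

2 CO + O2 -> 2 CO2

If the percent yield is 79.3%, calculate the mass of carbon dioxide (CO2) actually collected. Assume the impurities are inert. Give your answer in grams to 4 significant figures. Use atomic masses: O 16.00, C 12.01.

796.4 g

Pure O2 available = 578.6 g × 0.631 = 365.10 g.
M(O2) = 2(16.00) = 32.00 g/mol.
M(CO2) = 12.01 + 2(16.00) = 44.01 g/mol.
n(O2) = 365.10 g / 32.00 g/mol = 11.409 mol.
From the equation the O2:CO2 mole ratio is 1:2, so n(CO2) = 11.409 × 2/1 = 22.819 mol.
Mass of CO2 = 22.819 mol × 44.01 g/mol = 1004.2 g.
Actual mass collected = 1004.2 g × 0.793 = 796.37 g.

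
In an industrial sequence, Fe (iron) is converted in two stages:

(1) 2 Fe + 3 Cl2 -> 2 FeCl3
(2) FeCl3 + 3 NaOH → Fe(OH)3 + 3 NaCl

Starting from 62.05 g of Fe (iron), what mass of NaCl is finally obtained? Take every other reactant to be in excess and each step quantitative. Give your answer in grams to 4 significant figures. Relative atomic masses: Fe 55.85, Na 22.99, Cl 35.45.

194.8 g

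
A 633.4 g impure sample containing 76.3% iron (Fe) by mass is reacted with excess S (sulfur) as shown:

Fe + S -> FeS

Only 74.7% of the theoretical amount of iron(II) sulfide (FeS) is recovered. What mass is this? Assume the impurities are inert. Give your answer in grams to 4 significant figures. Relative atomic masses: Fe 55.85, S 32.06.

568.2 g

Pure Fe available = 633.4 g × 0.763 = 483.28 g.
M(Fe) = 55.85 g/mol.
M(FeS) = 55.85 + 32.06 = 87.91 g/mol.
n(Fe) = 483.28 g / 55.85 g/mol = 8.6533 mol.
From the equation the Fe:FeS mole ratio is 1:1, so n(FeS) = 8.6533 × 1/1 = 8.6533 mol.
Mass of FeS = 8.6533 mol × 87.91 g/mol = 760.71 g.
Actual mass collected = 760.71 g × 0.747 = 568.25 g.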